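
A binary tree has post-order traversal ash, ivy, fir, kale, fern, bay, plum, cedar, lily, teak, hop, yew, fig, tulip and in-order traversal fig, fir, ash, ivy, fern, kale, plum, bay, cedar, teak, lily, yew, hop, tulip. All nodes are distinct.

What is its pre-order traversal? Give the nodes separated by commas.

The last element of post-order is the root; it splits in-order into left and right subtrees.
Root tulip: left subtree has 13 nodes {fig, fir, ash, ivy, fern, kale, plum, bay, cedar, teak, lily, yew, hop}, right has 0 { }.
  Root fig: left subtree has 0 nodes { }, right has 12 {fir, ash, ivy, fern, kale, plum, bay, cedar, teak, lily, yew, hop}.
    Root yew: left subtree has 10 nodes {fir, ash, ivy, fern, kale, plum, bay, cedar, teak, lily}, right has 1 {hop}.
      Root teak: left subtree has 8 nodes {fir, ash, ivy, fern, kale, plum, bay, cedar}, right has 1 {lily}.
        Root cedar: left subtree has 7 nodes {fir, ash, ivy, fern, kale, plum, bay}, right has 0 { }.
          Root plum: left subtree has 5 nodes {fir, ash, ivy, fern, kale}, right has 1 {bay}.
            Root fern: left subtree has 3 nodes {fir, ash, ivy}, right has 1 {kale}.
              Root fir: left subtree has 0 nodes { }, right has 2 {ash, ivy}.
                Root ivy: left subtree has 1 node {ash}, right has 0 { }.

tulip, fig, yew, teak, cedar, plum, fern, fir, ivy, ash, kale, bay, lily, hop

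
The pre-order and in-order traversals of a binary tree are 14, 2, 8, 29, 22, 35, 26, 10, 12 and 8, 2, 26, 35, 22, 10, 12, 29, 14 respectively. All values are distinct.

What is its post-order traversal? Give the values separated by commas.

The first element of pre-order is the root; it splits in-order into left and right subtrees.
Root 14: left subtree has 8 nodes {8, 2, 26, 35, 22, 10, 12, 29}, right has 0 { }.
  Root 2: left subtree has 1 node {8}, right has 6 {26, 35, 22, 10, 12, 29}.
    Root 29: left subtree has 5 nodes {26, 35, 22, 10, 12}, right has 0 { }.
      Root 22: left subtree has 2 nodes {26, 35}, right has 2 {10, 12}.
        Root 35: left subtree has 1 node {26}, right has 0 { }.
        Root 10: left subtree has 0 nodes { }, right has 1 {12}.

8, 26, 35, 12, 10, 22, 29, 2, 14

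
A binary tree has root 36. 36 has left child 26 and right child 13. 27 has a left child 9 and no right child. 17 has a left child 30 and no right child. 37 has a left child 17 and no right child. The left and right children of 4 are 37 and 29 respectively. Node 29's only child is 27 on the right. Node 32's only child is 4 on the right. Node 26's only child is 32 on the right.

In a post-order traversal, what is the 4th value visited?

9

Post-order visits the left subtree, then the right subtree, then the node.
At 36: go left to 26.
  At 26: no left child.
  At 26: go right to 32.
    At 32: no left child.
    At 32: go right to 4.
      At 4: go left to 37.
        At 37: go left to 17.
          At 17: go left to 30.
            30 is a leaf — visit 30.
          At 17: no right child.
          Visit 17.
        At 37: no right child.
        Visit 37.
      At 4: go right to 29.
        At 29: no left child.
        At 29: go right to 27.
          At 27: go left to 9.
            9 is a leaf — visit 9.
          At 27: no right child.
          Visit 27.
        Visit 29.
      Visit 4.
    Visit 32.
  Visit 26.
At 36: go right to 13.
  13 is a leaf — visit 13.
Visit 36.
Full post-order sequence: 30, 17, 37, 9, 27, 29, 4, 32, 26, 13, 36.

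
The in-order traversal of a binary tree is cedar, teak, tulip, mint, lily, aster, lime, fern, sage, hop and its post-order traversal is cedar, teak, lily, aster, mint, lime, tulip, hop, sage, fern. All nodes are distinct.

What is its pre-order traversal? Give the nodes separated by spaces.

fern tulip teak cedar lime mint aster lily sage hop

The last element of post-order is the root; it splits in-order into left and right subtrees.
Root fern: left subtree has 7 nodes {cedar, teak, tulip, mint, lily, aster, lime}, right has 2 {sage, hop}.
  Root tulip: left subtree has 2 nodes {cedar, teak}, right has 4 {mint, lily, aster, lime}.
    Root teak: left subtree has 1 node {cedar}, right has 0 { }.
    Root lime: left subtree has 3 nodes {mint, lily, aster}, right has 0 { }.
      Root mint: left subtree has 0 nodes { }, right has 2 {lily, aster}.
        Root aster: left subtree has 1 node {lily}, right has 0 { }.
  Root sage: left subtree has 0 nodes { }, right has 1 {hop}.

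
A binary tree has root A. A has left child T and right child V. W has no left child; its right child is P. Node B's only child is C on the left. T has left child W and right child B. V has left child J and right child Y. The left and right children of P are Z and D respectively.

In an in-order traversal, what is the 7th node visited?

B

In-order visits the left subtree, then the node, then the right subtree.
At A: go left to T.
  At T: go left to W.
    At W: no left child.
    Visit W.
    At W: go right to P.
      At P: go left to Z.
        Z is a leaf — visit Z.
      Visit P.
      At P: go right to D.
        D is a leaf — visit D.
  Visit T.
  At T: go right to B.
    At B: go left to C.
      C is a leaf — visit C.
    Visit B.
    At B: no right child.
Visit A.
At A: go right to V.
  At V: go left to J.
    J is a leaf — visit J.
  Visit V.
  At V: go right to Y.
    Y is a leaf — visit Y.
Full in-order sequence: W, Z, P, D, T, C, B, A, J, V, Y.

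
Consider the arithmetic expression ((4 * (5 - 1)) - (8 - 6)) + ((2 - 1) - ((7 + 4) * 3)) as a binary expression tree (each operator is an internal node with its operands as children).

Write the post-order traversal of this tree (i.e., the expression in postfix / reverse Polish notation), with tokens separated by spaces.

Post-order on an expression tree gives postfix notation: for each operator, emit left operand, right operand, then the operator.

4 5 1 - * 8 6 - - 2 1 - 7 4 + 3 * - +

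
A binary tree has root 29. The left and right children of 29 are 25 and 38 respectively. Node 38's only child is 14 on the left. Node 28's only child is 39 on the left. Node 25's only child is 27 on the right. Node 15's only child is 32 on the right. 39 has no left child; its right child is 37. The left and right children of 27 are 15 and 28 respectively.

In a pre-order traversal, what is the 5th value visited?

Pre-order visits the node, then its left subtree, then its right subtree.
Visit 29.
At 29: go left to 25.
  Visit 25.
  At 25: no left child.
  At 25: go right to 27.
    Visit 27.
    At 27: go left to 15.
      Visit 15.
      At 15: no left child.
      At 15: go right to 32.
        32 is a leaf — visit 32.
    At 27: go right to 28.
      Visit 28.
      At 28: go left to 39.
        Visit 39.
        At 39: no left child.
        At 39: go right to 37.
          37 is a leaf — visit 37.
      At 28: no right child.
At 29: go right to 38.
  Visit 38.
  At 38: go left to 14.
    14 is a leaf — visit 14.
  At 38: no right child.
Full pre-order sequence: 29, 25, 27, 15, 32, 28, 39, 37, 38, 14.

32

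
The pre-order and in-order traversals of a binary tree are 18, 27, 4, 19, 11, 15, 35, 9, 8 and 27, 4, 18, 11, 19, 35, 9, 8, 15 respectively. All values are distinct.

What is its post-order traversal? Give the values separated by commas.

The first element of pre-order is the root; it splits in-order into left and right subtrees.
Root 18: left subtree has 2 nodes {27, 4}, right has 6 {11, 19, 35, 9, 8, 15}.
  Root 27: left subtree has 0 nodes { }, right has 1 {4}.
  Root 19: left subtree has 1 node {11}, right has 4 {35, 9, 8, 15}.
    Root 15: left subtree has 3 nodes {35, 9, 8}, right has 0 { }.
      Root 35: left subtree has 0 nodes { }, right has 2 {9, 8}.
        Root 9: left subtree has 0 nodes { }, right has 1 {8}.

4, 27, 11, 8, 9, 35, 15, 19, 18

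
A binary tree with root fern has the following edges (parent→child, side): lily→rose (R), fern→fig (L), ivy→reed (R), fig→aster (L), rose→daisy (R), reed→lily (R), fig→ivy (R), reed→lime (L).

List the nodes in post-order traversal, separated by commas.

Post-order visits the left subtree, then the right subtree, then the node.
At fern: go left to fig.
  At fig: go left to aster.
    aster is a leaf — visit aster.
  At fig: go right to ivy.
    At ivy: no left child.
    At ivy: go right to reed.
      At reed: go left to lime.
        lime is a leaf — visit lime.
      At reed: go right to lily.
        At lily: no left child.
        At lily: go right to rose.
          At rose: no left child.
          At rose: go right to daisy.
            daisy is a leaf — visit daisy.
          Visit rose.
        Visit lily.
      Visit reed.
    Visit ivy.
  Visit fig.
At fern: no right child.
Visit fern.

aster, lime, daisy, rose, lily, reed, ivy, fig, fern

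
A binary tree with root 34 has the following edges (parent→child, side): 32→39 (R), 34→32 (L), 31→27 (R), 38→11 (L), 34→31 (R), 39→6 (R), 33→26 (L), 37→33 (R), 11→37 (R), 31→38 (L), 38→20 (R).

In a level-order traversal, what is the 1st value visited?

34

Level-order visits nodes level by level from the root, left to right within each level.
Level 0: 34
Level 1: 32, 31
Level 2: 39, 38, 27
Level 3: 6, 11, 20
Level 4: 37
Level 5: 33
Level 6: 26
Full level-order sequence: 34, 32, 31, 39, 38, 27, 6, 11, 20, 37, 33, 26.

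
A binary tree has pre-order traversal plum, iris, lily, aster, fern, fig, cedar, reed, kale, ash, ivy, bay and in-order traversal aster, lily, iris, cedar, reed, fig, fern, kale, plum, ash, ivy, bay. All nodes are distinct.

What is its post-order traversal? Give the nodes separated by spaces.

The first element of pre-order is the root; it splits in-order into left and right subtrees.
Root plum: left subtree has 8 nodes {aster, lily, iris, cedar, reed, fig, fern, kale}, right has 3 {ash, ivy, bay}.
  Root iris: left subtree has 2 nodes {aster, lily}, right has 5 {cedar, reed, fig, fern, kale}.
    Root lily: left subtree has 1 node {aster}, right has 0 { }.
    Root fern: left subtree has 3 nodes {cedar, reed, fig}, right has 1 {kale}.
      Root fig: left subtree has 2 nodes {cedar, reed}, right has 0 { }.
        Root cedar: left subtree has 0 nodes { }, right has 1 {reed}.
  Root ash: left subtree has 0 nodes { }, right has 2 {ivy, bay}.
    Root ivy: left subtree has 0 nodes { }, right has 1 {bay}.

aster lily reed cedar fig kale fern iris bay ivy ash plum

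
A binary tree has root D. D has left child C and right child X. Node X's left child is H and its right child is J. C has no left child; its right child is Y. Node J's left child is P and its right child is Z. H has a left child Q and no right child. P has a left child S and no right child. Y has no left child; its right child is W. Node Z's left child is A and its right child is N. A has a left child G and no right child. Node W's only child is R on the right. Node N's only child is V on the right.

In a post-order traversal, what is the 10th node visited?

Post-order visits the left subtree, then the right subtree, then the node.
At D: go left to C.
  At C: no left child.
  At C: go right to Y.
    At Y: no left child.
    At Y: go right to W.
      At W: no left child.
      At W: go right to R.
        R is a leaf — visit R.
      Visit W.
    Visit Y.
  Visit C.
At D: go right to X.
  At X: go left to H.
    At H: go left to Q.
      Q is a leaf — visit Q.
    At H: no right child.
    Visit H.
  At X: go right to J.
    At J: go left to P.
      At P: go left to S.
        S is a leaf — visit S.
      At P: no right child.
      Visit P.
    At J: go right to Z.
      At Z: go left to A.
        At A: go left to G.
          G is a leaf — visit G.
        At A: no right child.
        Visit A.
      At Z: go right to N.
        At N: no left child.
        At N: go right to V.
          V is a leaf — visit V.
        Visit N.
      Visit Z.
    Visit J.
  Visit X.
Visit D.
Full post-order sequence: R, W, Y, C, Q, H, S, P, G, A, V, N, Z, J, X, D.

A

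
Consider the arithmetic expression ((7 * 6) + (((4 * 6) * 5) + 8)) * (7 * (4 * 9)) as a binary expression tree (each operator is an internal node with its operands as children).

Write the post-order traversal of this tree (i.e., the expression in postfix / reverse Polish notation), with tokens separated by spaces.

7 6 * 4 6 * 5 * 8 + + 7 4 9 * * *

Post-order on an expression tree gives postfix notation: for each operator, emit left operand, right operand, then the operator.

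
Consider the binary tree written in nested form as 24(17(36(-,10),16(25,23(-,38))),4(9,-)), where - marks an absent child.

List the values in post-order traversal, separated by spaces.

10 36 25 38 23 16 17 9 4 24

Post-order visits the left subtree, then the right subtree, then the node.
At 24: go left to 17.
  At 17: go left to 36.
    At 36: no left child.
    At 36: go right to 10.
      10 is a leaf — visit 10.
    Visit 36.
  At 17: go right to 16.
    At 16: go left to 25.
      25 is a leaf — visit 25.
    At 16: go right to 23.
      At 23: no left child.
      At 23: go right to 38.
        38 is a leaf — visit 38.
      Visit 23.
    Visit 16.
  Visit 17.
At 24: go right to 4.
  At 4: go left to 9.
    9 is a leaf — visit 9.
  At 4: no right child.
  Visit 4.
Visit 24.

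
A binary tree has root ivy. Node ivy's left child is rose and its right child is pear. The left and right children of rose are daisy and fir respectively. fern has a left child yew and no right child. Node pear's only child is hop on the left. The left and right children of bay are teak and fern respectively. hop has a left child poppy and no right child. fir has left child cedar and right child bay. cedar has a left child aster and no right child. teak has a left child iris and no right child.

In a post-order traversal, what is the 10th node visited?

Post-order visits the left subtree, then the right subtree, then the node.
At ivy: go left to rose.
  At rose: go left to daisy.
    daisy is a leaf — visit daisy.
  At rose: go right to fir.
    At fir: go left to cedar.
      At cedar: go left to aster.
        aster is a leaf — visit aster.
      At cedar: no right child.
      Visit cedar.
    At fir: go right to bay.
      At bay: go left to teak.
        At teak: go left to iris.
          iris is a leaf — visit iris.
        At teak: no right child.
        Visit teak.
      At bay: go right to fern.
        At fern: go left to yew.
          yew is a leaf — visit yew.
        At fern: no right child.
        Visit fern.
      Visit bay.
    Visit fir.
  Visit rose.
At ivy: go right to pear.
  At pear: go left to hop.
    At hop: go left to poppy.
      poppy is a leaf — visit poppy.
    At hop: no right child.
    Visit hop.
  At pear: no right child.
  Visit pear.
Visit ivy.
Full post-order sequence: daisy, aster, cedar, iris, teak, yew, fern, bay, fir, rose, poppy, hop, pear, ivy.

rose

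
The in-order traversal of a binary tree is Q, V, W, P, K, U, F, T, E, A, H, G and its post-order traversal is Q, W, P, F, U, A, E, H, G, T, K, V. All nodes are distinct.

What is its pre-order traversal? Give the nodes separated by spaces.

The last element of post-order is the root; it splits in-order into left and right subtrees.
Root V: left subtree has 1 node {Q}, right has 10 {W, P, K, U, F, T, E, A, H, G}.
  Root K: left subtree has 2 nodes {W, P}, right has 7 {U, F, T, E, A, H, G}.
    Root P: left subtree has 1 node {W}, right has 0 { }.
    Root T: left subtree has 2 nodes {U, F}, right has 4 {E, A, H, G}.
      Root U: left subtree has 0 nodes { }, right has 1 {F}.
      Root G: left subtree has 3 nodes {E, A, H}, right has 0 { }.
        Root H: left subtree has 2 nodes {E, A}, right has 0 { }.
          Root E: left subtree has 0 nodes { }, right has 1 {A}.

V Q K P W T U F G H E A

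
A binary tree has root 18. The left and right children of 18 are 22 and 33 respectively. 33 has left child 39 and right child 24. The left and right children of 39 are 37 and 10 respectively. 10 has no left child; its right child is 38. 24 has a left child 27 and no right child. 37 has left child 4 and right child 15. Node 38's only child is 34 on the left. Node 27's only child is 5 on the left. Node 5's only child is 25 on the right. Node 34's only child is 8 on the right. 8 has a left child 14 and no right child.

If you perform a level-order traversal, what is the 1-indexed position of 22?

2

Level-order visits nodes level by level from the root, left to right within each level.
Level 0: 18
Level 1: 22, 33
Level 2: 39, 24
Level 3: 37, 10, 27
Level 4: 4, 15, 38, 5
Level 5: 34, 25
Level 6: 8
Level 7: 14
Full level-order sequence: 18, 22, 33, 39, 24, 37, 10, 27, 4, 15, 38, 5, 34, 25, 8, 14.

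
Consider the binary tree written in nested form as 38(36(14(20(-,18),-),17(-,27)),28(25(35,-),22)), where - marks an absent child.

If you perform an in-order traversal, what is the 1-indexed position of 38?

7

In-order visits the left subtree, then the node, then the right subtree.
At 38: go left to 36.
  At 36: go left to 14.
    At 14: go left to 20.
      At 20: no left child.
      Visit 20.
      At 20: go right to 18.
        18 is a leaf — visit 18.
    Visit 14.
    At 14: no right child.
  Visit 36.
  At 36: go right to 17.
    At 17: no left child.
    Visit 17.
    At 17: go right to 27.
      27 is a leaf — visit 27.
Visit 38.
At 38: go right to 28.
  At 28: go left to 25.
    At 25: go left to 35.
      35 is a leaf — visit 35.
    Visit 25.
    At 25: no right child.
  Visit 28.
  At 28: go right to 22.
    22 is a leaf — visit 22.
Full in-order sequence: 20, 18, 14, 36, 17, 27, 38, 35, 25, 28, 22.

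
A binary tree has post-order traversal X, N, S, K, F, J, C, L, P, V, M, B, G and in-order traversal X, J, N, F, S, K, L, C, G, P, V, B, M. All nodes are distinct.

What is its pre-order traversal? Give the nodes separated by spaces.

The last element of post-order is the root; it splits in-order into left and right subtrees.
Root G: left subtree has 8 nodes {X, J, N, F, S, K, L, C}, right has 4 {P, V, B, M}.
  Root L: left subtree has 6 nodes {X, J, N, F, S, K}, right has 1 {C}.
    Root J: left subtree has 1 node {X}, right has 4 {N, F, S, K}.
      Root F: left subtree has 1 node {N}, right has 2 {S, K}.
        Root K: left subtree has 1 node {S}, right has 0 { }.
  Root B: left subtree has 2 nodes {P, V}, right has 1 {M}.
    Root V: left subtree has 1 node {P}, right has 0 { }.

G L J X F N K S C B V P M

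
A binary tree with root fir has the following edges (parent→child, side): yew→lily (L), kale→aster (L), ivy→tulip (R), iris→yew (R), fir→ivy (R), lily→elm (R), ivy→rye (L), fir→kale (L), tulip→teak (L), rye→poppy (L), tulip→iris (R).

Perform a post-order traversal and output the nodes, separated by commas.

aster, kale, poppy, rye, teak, elm, lily, yew, iris, tulip, ivy, fir

Post-order visits the left subtree, then the right subtree, then the node.
At fir: go left to kale.
  At kale: go left to aster.
    aster is a leaf — visit aster.
  At kale: no right child.
  Visit kale.
At fir: go right to ivy.
  At ivy: go left to rye.
    At rye: go left to poppy.
      poppy is a leaf — visit poppy.
    At rye: no right child.
    Visit rye.
  At ivy: go right to tulip.
    At tulip: go left to teak.
      teak is a leaf — visit teak.
    At tulip: go right to iris.
      At iris: no left child.
      At iris: go right to yew.
        At yew: go left to lily.
          At lily: no left child.
          At lily: go right to elm.
            elm is a leaf — visit elm.
          Visit lily.
        At yew: no right child.
        Visit yew.
      Visit iris.
    Visit tulip.
  Visit ivy.
Visit fir.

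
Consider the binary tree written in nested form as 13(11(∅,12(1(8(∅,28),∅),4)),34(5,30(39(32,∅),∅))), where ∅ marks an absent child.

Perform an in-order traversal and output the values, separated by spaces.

In-order visits the left subtree, then the node, then the right subtree.
At 13: go left to 11.
  At 11: no left child.
  Visit 11.
  At 11: go right to 12.
    At 12: go left to 1.
      At 1: go left to 8.
        At 8: no left child.
        Visit 8.
        At 8: go right to 28.
          28 is a leaf — visit 28.
      Visit 1.
      At 1: no right child.
    Visit 12.
    At 12: go right to 4.
      4 is a leaf — visit 4.
Visit 13.
At 13: go right to 34.
  At 34: go left to 5.
    5 is a leaf — visit 5.
  Visit 34.
  At 34: go right to 30.
    At 30: go left to 39.
      At 39: go left to 32.
        32 is a leaf — visit 32.
      Visit 39.
      At 39: no right child.
    Visit 30.
    At 30: no right child.

11 8 28 1 12 4 13 5 34 32 39 30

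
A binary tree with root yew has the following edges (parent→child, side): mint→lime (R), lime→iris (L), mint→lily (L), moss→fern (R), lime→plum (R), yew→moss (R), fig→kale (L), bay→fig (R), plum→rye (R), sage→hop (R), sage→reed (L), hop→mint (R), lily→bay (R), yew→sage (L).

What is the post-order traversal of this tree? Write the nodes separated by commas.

Post-order visits the left subtree, then the right subtree, then the node.
At yew: go left to sage.
  At sage: go left to reed.
    reed is a leaf — visit reed.
  At sage: go right to hop.
    At hop: no left child.
    At hop: go right to mint.
      At mint: go left to lily.
        At lily: no left child.
        At lily: go right to bay.
          At bay: no left child.
          At bay: go right to fig.
            At fig: go left to kale.
              kale is a leaf — visit kale.
            At fig: no right child.
            Visit fig.
          Visit bay.
        Visit lily.
      At mint: go right to lime.
        At lime: go left to iris.
          iris is a leaf — visit iris.
        At lime: go right to plum.
          At plum: no left child.
          At plum: go right to rye.
            rye is a leaf — visit rye.
          Visit plum.
        Visit lime.
      Visit mint.
    Visit hop.
  Visit sage.
At yew: go right to moss.
  At moss: no left child.
  At moss: go right to fern.
    fern is a leaf — visit fern.
  Visit moss.
Visit yew.

reed, kale, fig, bay, lily, iris, rye, plum, lime, mint, hop, sage, fern, moss, yew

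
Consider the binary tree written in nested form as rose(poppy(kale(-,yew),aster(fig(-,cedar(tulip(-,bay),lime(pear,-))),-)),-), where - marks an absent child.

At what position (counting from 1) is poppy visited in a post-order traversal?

10

Post-order visits the left subtree, then the right subtree, then the node.
At rose: go left to poppy.
  At poppy: go left to kale.
    At kale: no left child.
    At kale: go right to yew.
      yew is a leaf — visit yew.
    Visit kale.
  At poppy: go right to aster.
    At aster: go left to fig.
      At fig: no left child.
      At fig: go right to cedar.
        At cedar: go left to tulip.
          At tulip: no left child.
          At tulip: go right to bay.
            bay is a leaf — visit bay.
          Visit tulip.
        At cedar: go right to lime.
          At lime: go left to pear.
            pear is a leaf — visit pear.
          At lime: no right child.
          Visit lime.
        Visit cedar.
      Visit fig.
    At aster: no right child.
    Visit aster.
  Visit poppy.
At rose: no right child.
Visit rose.
Full post-order sequence: yew, kale, bay, tulip, pear, lime, cedar, fig, aster, poppy, rose.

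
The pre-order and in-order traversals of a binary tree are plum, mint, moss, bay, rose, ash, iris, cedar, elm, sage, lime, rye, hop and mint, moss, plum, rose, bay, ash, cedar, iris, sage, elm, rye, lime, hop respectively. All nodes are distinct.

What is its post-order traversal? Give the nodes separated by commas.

moss, mint, rose, cedar, sage, rye, hop, lime, elm, iris, ash, bay, plum

The first element of pre-order is the root; it splits in-order into left and right subtrees.
Root plum: left subtree has 2 nodes {mint, moss}, right has 10 {rose, bay, ash, cedar, iris, sage, elm, rye, lime, hop}.
  Root mint: left subtree has 0 nodes { }, right has 1 {moss}.
  Root bay: left subtree has 1 node {rose}, right has 8 {ash, cedar, iris, sage, elm, rye, lime, hop}.
    Root ash: left subtree has 0 nodes { }, right has 7 {cedar, iris, sage, elm, rye, lime, hop}.
      Root iris: left subtree has 1 node {cedar}, right has 5 {sage, elm, rye, lime, hop}.
        Root elm: left subtree has 1 node {sage}, right has 3 {rye, lime, hop}.
          Root lime: left subtree has 1 node {rye}, right has 1 {hop}.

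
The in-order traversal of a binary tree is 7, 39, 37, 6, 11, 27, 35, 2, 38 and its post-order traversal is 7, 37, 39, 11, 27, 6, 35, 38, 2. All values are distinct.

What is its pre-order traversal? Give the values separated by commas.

The last element of post-order is the root; it splits in-order into left and right subtrees.
Root 2: left subtree has 7 nodes {7, 39, 37, 6, 11, 27, 35}, right has 1 {38}.
  Root 35: left subtree has 6 nodes {7, 39, 37, 6, 11, 27}, right has 0 { }.
    Root 6: left subtree has 3 nodes {7, 39, 37}, right has 2 {11, 27}.
      Root 39: left subtree has 1 node {7}, right has 1 {37}.
      Root 27: left subtree has 1 node {11}, right has 0 { }.

2, 35, 6, 39, 7, 37, 27, 11, 38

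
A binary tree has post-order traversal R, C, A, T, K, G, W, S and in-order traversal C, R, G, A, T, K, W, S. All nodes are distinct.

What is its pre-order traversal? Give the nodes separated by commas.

The last element of post-order is the root; it splits in-order into left and right subtrees.
Root S: left subtree has 7 nodes {C, R, G, A, T, K, W}, right has 0 { }.
  Root W: left subtree has 6 nodes {C, R, G, A, T, K}, right has 0 { }.
    Root G: left subtree has 2 nodes {C, R}, right has 3 {A, T, K}.
      Root C: left subtree has 0 nodes { }, right has 1 {R}.
      Root K: left subtree has 2 nodes {A, T}, right has 0 { }.
        Root T: left subtree has 1 node {A}, right has 0 { }.

S, W, G, C, R, K, T, A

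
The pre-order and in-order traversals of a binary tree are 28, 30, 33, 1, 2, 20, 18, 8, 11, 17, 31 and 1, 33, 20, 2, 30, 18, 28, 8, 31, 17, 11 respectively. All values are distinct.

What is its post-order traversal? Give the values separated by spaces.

1 20 2 33 18 30 31 17 11 8 28

The first element of pre-order is the root; it splits in-order into left and right subtrees.
Root 28: left subtree has 6 nodes {1, 33, 20, 2, 30, 18}, right has 4 {8, 31, 17, 11}.
  Root 30: left subtree has 4 nodes {1, 33, 20, 2}, right has 1 {18}.
    Root 33: left subtree has 1 node {1}, right has 2 {20, 2}.
      Root 2: left subtree has 1 node {20}, right has 0 { }.
  Root 8: left subtree has 0 nodes { }, right has 3 {31, 17, 11}.
    Root 11: left subtree has 2 nodes {31, 17}, right has 0 { }.
      Root 17: left subtree has 1 node {31}, right has 0 { }.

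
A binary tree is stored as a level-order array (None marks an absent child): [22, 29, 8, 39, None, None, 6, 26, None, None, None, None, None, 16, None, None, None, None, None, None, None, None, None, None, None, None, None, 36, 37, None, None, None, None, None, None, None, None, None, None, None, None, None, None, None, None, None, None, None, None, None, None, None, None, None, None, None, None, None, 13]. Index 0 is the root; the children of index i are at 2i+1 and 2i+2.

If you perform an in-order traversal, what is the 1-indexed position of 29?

In-order visits the left subtree, then the node, then the right subtree.
At 22: go left to 29.
  At 29: go left to 39.
    At 39: go left to 26.
      26 is a leaf — visit 26.
    Visit 39.
    At 39: no right child.
  Visit 29.
  At 29: no right child.
Visit 22.
At 22: go right to 8.
  At 8: no left child.
  Visit 8.
  At 8: go right to 6.
    At 6: go left to 16.
      At 16: go left to 36.
        36 is a leaf — visit 36.
      Visit 16.
      At 16: go right to 37.
        At 37: no left child.
        Visit 37.
        At 37: go right to 13.
          13 is a leaf — visit 13.
    Visit 6.
    At 6: no right child.
Full in-order sequence: 26, 39, 29, 22, 8, 36, 16, 37, 13, 6.

3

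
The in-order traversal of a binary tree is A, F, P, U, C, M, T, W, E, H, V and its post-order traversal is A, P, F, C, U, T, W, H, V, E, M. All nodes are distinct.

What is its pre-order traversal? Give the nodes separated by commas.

The last element of post-order is the root; it splits in-order into left and right subtrees.
Root M: left subtree has 5 nodes {A, F, P, U, C}, right has 5 {T, W, E, H, V}.
  Root U: left subtree has 3 nodes {A, F, P}, right has 1 {C}.
    Root F: left subtree has 1 node {A}, right has 1 {P}.
  Root E: left subtree has 2 nodes {T, W}, right has 2 {H, V}.
    Root W: left subtree has 1 node {T}, right has 0 { }.
    Root V: left subtree has 1 node {H}, right has 0 { }.

M, U, F, A, P, C, E, W, T, V, H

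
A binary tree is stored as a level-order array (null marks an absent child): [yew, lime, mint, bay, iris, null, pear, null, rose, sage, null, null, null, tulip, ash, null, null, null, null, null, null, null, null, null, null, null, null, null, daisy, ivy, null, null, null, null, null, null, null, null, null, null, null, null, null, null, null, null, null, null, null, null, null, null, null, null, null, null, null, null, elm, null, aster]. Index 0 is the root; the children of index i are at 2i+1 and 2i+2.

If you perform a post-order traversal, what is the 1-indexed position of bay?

Post-order visits the left subtree, then the right subtree, then the node.
At yew: go left to lime.
  At lime: go left to bay.
    At bay: no left child.
    At bay: go right to rose.
      rose is a leaf — visit rose.
    Visit bay.
  At lime: go right to iris.
    At iris: go left to sage.
      sage is a leaf — visit sage.
    At iris: no right child.
    Visit iris.
  Visit lime.
At yew: go right to mint.
  At mint: no left child.
  At mint: go right to pear.
    At pear: go left to tulip.
      At tulip: no left child.
      At tulip: go right to daisy.
        At daisy: no left child.
        At daisy: go right to elm.
          elm is a leaf — visit elm.
        Visit daisy.
      Visit tulip.
    At pear: go right to ash.
      At ash: go left to ivy.
        At ivy: no left child.
        At ivy: go right to aster.
          aster is a leaf — visit aster.
        Visit ivy.
      At ash: no right child.
      Visit ash.
    Visit pear.
  Visit mint.
Visit yew.
Full post-order sequence: rose, bay, sage, iris, lime, elm, daisy, tulip, aster, ivy, ash, pear, mint, yew.

2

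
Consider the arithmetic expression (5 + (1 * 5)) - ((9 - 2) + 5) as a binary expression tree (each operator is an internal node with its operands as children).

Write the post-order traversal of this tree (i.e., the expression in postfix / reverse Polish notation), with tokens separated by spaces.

Post-order on an expression tree gives postfix notation: for each operator, emit left operand, right operand, then the operator.

5 1 5 * + 9 2 - 5 + -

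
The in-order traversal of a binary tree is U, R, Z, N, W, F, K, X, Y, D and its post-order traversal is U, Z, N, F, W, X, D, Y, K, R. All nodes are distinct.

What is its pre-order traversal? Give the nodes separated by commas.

R, U, K, W, N, Z, F, Y, X, D

The last element of post-order is the root; it splits in-order into left and right subtrees.
Root R: left subtree has 1 node {U}, right has 8 {Z, N, W, F, K, X, Y, D}.
  Root K: left subtree has 4 nodes {Z, N, W, F}, right has 3 {X, Y, D}.
    Root W: left subtree has 2 nodes {Z, N}, right has 1 {F}.
      Root N: left subtree has 1 node {Z}, right has 0 { }.
    Root Y: left subtree has 1 node {X}, right has 1 {D}.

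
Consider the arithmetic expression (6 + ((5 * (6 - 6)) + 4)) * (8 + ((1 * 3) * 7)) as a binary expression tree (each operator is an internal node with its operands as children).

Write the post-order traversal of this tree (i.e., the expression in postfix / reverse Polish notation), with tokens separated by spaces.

Post-order on an expression tree gives postfix notation: for each operator, emit left operand, right operand, then the operator.

6 5 6 6 - * 4 + + 8 1 3 * 7 * + *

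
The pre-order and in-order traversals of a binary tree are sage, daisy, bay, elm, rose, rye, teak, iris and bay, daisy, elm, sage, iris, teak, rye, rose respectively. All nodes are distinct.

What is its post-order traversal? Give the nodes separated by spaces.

The first element of pre-order is the root; it splits in-order into left and right subtrees.
Root sage: left subtree has 3 nodes {bay, daisy, elm}, right has 4 {iris, teak, rye, rose}.
  Root daisy: left subtree has 1 node {bay}, right has 1 {elm}.
  Root rose: left subtree has 3 nodes {iris, teak, rye}, right has 0 { }.
    Root rye: left subtree has 2 nodes {iris, teak}, right has 0 { }.
      Root teak: left subtree has 1 node {iris}, right has 0 { }.

bay elm daisy iris teak rye rose sage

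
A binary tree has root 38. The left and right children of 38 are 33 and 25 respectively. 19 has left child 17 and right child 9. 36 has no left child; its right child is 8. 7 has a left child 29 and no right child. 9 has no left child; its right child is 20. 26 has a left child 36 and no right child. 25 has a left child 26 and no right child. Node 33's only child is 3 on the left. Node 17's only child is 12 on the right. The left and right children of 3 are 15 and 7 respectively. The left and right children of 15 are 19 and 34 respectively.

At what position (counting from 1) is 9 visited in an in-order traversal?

4

In-order visits the left subtree, then the node, then the right subtree.
At 38: go left to 33.
  At 33: go left to 3.
    At 3: go left to 15.
      At 15: go left to 19.
        At 19: go left to 17.
          At 17: no left child.
          Visit 17.
          At 17: go right to 12.
            12 is a leaf — visit 12.
        Visit 19.
        At 19: go right to 9.
          At 9: no left child.
          Visit 9.
          At 9: go right to 20.
            20 is a leaf — visit 20.
      Visit 15.
      At 15: go right to 34.
        34 is a leaf — visit 34.
    Visit 3.
    At 3: go right to 7.
      At 7: go left to 29.
        29 is a leaf — visit 29.
      Visit 7.
      At 7: no right child.
  Visit 33.
  At 33: no right child.
Visit 38.
At 38: go right to 25.
  At 25: go left to 26.
    At 26: go left to 36.
      At 36: no left child.
      Visit 36.
      At 36: go right to 8.
        8 is a leaf — visit 8.
    Visit 26.
    At 26: no right child.
  Visit 25.
  At 25: no right child.
Full in-order sequence: 17, 12, 19, 9, 20, 15, 34, 3, 29, 7, 33, 38, 36, 8, 26, 25.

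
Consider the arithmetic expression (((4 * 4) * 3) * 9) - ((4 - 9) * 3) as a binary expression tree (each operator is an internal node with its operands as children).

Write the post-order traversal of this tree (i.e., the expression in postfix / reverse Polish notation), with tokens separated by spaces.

Post-order on an expression tree gives postfix notation: for each operator, emit left operand, right operand, then the operator.

4 4 * 3 * 9 * 4 9 - 3 * -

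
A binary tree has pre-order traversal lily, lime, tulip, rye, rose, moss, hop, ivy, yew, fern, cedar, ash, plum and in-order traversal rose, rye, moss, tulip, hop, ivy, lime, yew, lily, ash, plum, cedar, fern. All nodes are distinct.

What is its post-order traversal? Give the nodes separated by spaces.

The first element of pre-order is the root; it splits in-order into left and right subtrees.
Root lily: left subtree has 8 nodes {rose, rye, moss, tulip, hop, ivy, lime, yew}, right has 4 {ash, plum, cedar, fern}.
  Root lime: left subtree has 6 nodes {rose, rye, moss, tulip, hop, ivy}, right has 1 {yew}.
    Root tulip: left subtree has 3 nodes {rose, rye, moss}, right has 2 {hop, ivy}.
      Root rye: left subtree has 1 node {rose}, right has 1 {moss}.
      Root hop: left subtree has 0 nodes { }, right has 1 {ivy}.
  Root fern: left subtree has 3 nodes {ash, plum, cedar}, right has 0 { }.
    Root cedar: left subtree has 2 nodes {ash, plum}, right has 0 { }.
      Root ash: left subtree has 0 nodes { }, right has 1 {plum}.

rose moss rye ivy hop tulip yew lime plum ash cedar fern lily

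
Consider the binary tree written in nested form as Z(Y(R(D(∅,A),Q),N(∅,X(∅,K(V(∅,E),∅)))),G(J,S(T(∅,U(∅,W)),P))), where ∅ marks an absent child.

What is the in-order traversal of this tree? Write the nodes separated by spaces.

D A R Q Y N X V E K Z J G T U W S P

In-order visits the left subtree, then the node, then the right subtree.
At Z: go left to Y.
  At Y: go left to R.
    At R: go left to D.
      At D: no left child.
      Visit D.
      At D: go right to A.
        A is a leaf — visit A.
    Visit R.
    At R: go right to Q.
      Q is a leaf — visit Q.
  Visit Y.
  At Y: go right to N.
    At N: no left child.
    Visit N.
    At N: go right to X.
      At X: no left child.
      Visit X.
      At X: go right to K.
        At K: go left to V.
          At V: no left child.
          Visit V.
          At V: go right to E.
            E is a leaf — visit E.
        Visit K.
        At K: no right child.
Visit Z.
At Z: go right to G.
  At G: go left to J.
    J is a leaf — visit J.
  Visit G.
  At G: go right to S.
    At S: go left to T.
      At T: no left child.
      Visit T.
      At T: go right to U.
        At U: no left child.
        Visit U.
        At U: go right to W.
          W is a leaf — visit W.
    Visit S.
    At S: go right to P.
      P is a leaf — visit P.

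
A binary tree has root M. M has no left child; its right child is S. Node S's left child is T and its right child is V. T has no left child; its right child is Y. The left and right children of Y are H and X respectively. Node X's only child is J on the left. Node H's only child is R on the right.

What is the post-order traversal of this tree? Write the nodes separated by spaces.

R H J X Y T V S M

Post-order visits the left subtree, then the right subtree, then the node.
At M: no left child.
At M: go right to S.
  At S: go left to T.
    At T: no left child.
    At T: go right to Y.
      At Y: go left to H.
        At H: no left child.
        At H: go right to R.
          R is a leaf — visit R.
        Visit H.
      At Y: go right to X.
        At X: go left to J.
          J is a leaf — visit J.
        At X: no right child.
        Visit X.
      Visit Y.
    Visit T.
  At S: go right to V.
    V is a leaf — visit V.
  Visit S.
Visit M.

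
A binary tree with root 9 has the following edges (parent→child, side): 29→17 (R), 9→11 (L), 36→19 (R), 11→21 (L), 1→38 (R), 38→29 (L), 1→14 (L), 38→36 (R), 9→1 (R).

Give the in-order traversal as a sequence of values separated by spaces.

21 11 9 14 1 29 17 38 36 19

In-order visits the left subtree, then the node, then the right subtree.
At 9: go left to 11.
  At 11: go left to 21.
    21 is a leaf — visit 21.
  Visit 11.
  At 11: no right child.
Visit 9.
At 9: go right to 1.
  At 1: go left to 14.
    14 is a leaf — visit 14.
  Visit 1.
  At 1: go right to 38.
    At 38: go left to 29.
      At 29: no left child.
      Visit 29.
      At 29: go right to 17.
        17 is a leaf — visit 17.
    Visit 38.
    At 38: go right to 36.
      At 36: no left child.
      Visit 36.
      At 36: go right to 19.
        19 is a leaf — visit 19.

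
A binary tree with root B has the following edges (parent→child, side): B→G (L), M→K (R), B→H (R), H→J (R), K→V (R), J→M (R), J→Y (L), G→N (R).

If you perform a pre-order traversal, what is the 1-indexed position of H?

Pre-order visits the node, then its left subtree, then its right subtree.
Visit B.
At B: go left to G.
  Visit G.
  At G: no left child.
  At G: go right to N.
    N is a leaf — visit N.
At B: go right to H.
  Visit H.
  At H: no left child.
  At H: go right to J.
    Visit J.
    At J: go left to Y.
      Y is a leaf — visit Y.
    At J: go right to M.
      Visit M.
      At M: no left child.
      At M: go right to K.
        Visit K.
        At K: no left child.
        At K: go right to V.
          V is a leaf — visit V.
Full pre-order sequence: B, G, N, H, J, Y, M, K, V.

4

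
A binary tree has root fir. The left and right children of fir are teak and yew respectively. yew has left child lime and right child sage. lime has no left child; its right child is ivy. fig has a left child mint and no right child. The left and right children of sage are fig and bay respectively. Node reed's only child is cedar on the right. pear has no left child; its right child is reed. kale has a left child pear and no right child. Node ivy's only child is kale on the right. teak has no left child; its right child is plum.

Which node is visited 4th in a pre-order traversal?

yew

Pre-order visits the node, then its left subtree, then its right subtree.
Visit fir.
At fir: go left to teak.
  Visit teak.
  At teak: no left child.
  At teak: go right to plum.
    plum is a leaf — visit plum.
At fir: go right to yew.
  Visit yew.
  At yew: go left to lime.
    Visit lime.
    At lime: no left child.
    At lime: go right to ivy.
      Visit ivy.
      At ivy: no left child.
      At ivy: go right to kale.
        Visit kale.
        At kale: go left to pear.
          Visit pear.
          At pear: no left child.
          At pear: go right to reed.
            Visit reed.
            At reed: no left child.
            At reed: go right to cedar.
              cedar is a leaf — visit cedar.
        At kale: no right child.
  At yew: go right to sage.
    Visit sage.
    At sage: go left to fig.
      Visit fig.
      At fig: go left to mint.
        mint is a leaf — visit mint.
      At fig: no right child.
    At sage: go right to bay.
      bay is a leaf — visit bay.
Full pre-order sequence: fir, teak, plum, yew, lime, ivy, kale, pear, reed, cedar, sage, fig, mint, bay.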